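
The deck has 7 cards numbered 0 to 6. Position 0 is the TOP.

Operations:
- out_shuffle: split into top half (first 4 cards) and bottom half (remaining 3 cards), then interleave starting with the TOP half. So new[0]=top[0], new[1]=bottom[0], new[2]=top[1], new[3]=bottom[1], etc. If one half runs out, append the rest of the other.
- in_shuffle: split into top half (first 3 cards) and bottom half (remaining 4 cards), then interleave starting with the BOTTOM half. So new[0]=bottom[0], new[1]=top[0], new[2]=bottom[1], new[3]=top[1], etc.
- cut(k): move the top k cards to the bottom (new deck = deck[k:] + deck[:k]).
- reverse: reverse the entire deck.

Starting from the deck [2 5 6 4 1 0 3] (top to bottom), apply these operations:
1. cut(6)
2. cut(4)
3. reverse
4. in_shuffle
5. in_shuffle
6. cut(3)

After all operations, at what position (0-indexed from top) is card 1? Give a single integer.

Answer: 6

Derivation:
After op 1 (cut(6)): [3 2 5 6 4 1 0]
After op 2 (cut(4)): [4 1 0 3 2 5 6]
After op 3 (reverse): [6 5 2 3 0 1 4]
After op 4 (in_shuffle): [3 6 0 5 1 2 4]
After op 5 (in_shuffle): [5 3 1 6 2 0 4]
After op 6 (cut(3)): [6 2 0 4 5 3 1]
Card 1 is at position 6.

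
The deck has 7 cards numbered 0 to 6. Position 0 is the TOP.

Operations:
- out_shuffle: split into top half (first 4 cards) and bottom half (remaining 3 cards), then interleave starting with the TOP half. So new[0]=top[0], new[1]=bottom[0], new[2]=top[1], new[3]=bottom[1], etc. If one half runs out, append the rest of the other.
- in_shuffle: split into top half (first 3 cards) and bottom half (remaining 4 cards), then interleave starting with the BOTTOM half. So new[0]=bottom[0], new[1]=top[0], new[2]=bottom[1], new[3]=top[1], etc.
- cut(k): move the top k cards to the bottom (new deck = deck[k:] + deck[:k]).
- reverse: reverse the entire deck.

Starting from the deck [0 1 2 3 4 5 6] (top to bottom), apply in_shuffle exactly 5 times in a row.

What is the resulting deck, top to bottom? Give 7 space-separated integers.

Answer: 1 3 5 0 2 4 6

Derivation:
After op 1 (in_shuffle): [3 0 4 1 5 2 6]
After op 2 (in_shuffle): [1 3 5 0 2 4 6]
After op 3 (in_shuffle): [0 1 2 3 4 5 6]
After op 4 (in_shuffle): [3 0 4 1 5 2 6]
After op 5 (in_shuffle): [1 3 5 0 2 4 6]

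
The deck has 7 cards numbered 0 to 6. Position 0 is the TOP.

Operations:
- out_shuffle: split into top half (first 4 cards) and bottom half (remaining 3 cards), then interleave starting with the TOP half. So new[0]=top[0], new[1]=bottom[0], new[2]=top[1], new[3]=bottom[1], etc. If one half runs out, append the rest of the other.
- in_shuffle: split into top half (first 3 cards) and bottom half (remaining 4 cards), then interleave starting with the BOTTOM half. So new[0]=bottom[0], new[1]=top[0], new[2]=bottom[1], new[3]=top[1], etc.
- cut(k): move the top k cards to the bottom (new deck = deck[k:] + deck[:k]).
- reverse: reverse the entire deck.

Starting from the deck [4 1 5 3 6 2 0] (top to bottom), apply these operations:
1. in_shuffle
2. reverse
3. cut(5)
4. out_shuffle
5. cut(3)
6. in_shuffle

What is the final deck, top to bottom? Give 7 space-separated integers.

After op 1 (in_shuffle): [3 4 6 1 2 5 0]
After op 2 (reverse): [0 5 2 1 6 4 3]
After op 3 (cut(5)): [4 3 0 5 2 1 6]
After op 4 (out_shuffle): [4 2 3 1 0 6 5]
After op 5 (cut(3)): [1 0 6 5 4 2 3]
After op 6 (in_shuffle): [5 1 4 0 2 6 3]

Answer: 5 1 4 0 2 6 3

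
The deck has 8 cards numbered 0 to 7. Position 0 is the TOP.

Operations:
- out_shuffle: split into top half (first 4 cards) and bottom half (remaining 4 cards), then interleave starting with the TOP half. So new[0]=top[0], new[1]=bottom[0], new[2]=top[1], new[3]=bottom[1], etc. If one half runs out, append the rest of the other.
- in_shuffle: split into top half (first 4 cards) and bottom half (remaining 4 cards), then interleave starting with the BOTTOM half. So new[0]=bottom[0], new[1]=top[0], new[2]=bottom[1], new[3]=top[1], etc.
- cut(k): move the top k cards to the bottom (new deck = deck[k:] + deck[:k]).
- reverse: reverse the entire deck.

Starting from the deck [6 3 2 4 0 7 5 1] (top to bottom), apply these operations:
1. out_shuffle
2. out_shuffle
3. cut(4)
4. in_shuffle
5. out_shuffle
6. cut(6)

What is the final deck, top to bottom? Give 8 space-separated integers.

Answer: 4 1 6 0 3 7 2 5

Derivation:
After op 1 (out_shuffle): [6 0 3 7 2 5 4 1]
After op 2 (out_shuffle): [6 2 0 5 3 4 7 1]
After op 3 (cut(4)): [3 4 7 1 6 2 0 5]
After op 4 (in_shuffle): [6 3 2 4 0 7 5 1]
After op 5 (out_shuffle): [6 0 3 7 2 5 4 1]
After op 6 (cut(6)): [4 1 6 0 3 7 2 5]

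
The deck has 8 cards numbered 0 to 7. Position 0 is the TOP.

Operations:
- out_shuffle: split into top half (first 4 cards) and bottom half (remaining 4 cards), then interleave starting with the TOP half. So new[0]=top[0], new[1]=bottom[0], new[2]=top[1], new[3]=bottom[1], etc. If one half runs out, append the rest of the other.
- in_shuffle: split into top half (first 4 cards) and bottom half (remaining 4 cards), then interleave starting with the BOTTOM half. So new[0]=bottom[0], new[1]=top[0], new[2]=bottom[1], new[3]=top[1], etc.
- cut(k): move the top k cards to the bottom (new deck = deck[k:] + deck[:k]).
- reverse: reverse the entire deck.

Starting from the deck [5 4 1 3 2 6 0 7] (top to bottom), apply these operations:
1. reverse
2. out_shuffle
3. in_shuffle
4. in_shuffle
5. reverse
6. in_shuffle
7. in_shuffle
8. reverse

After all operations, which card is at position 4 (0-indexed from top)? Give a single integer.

After op 1 (reverse): [7 0 6 2 3 1 4 5]
After op 2 (out_shuffle): [7 3 0 1 6 4 2 5]
After op 3 (in_shuffle): [6 7 4 3 2 0 5 1]
After op 4 (in_shuffle): [2 6 0 7 5 4 1 3]
After op 5 (reverse): [3 1 4 5 7 0 6 2]
After op 6 (in_shuffle): [7 3 0 1 6 4 2 5]
After op 7 (in_shuffle): [6 7 4 3 2 0 5 1]
After op 8 (reverse): [1 5 0 2 3 4 7 6]
Position 4: card 3.

Answer: 3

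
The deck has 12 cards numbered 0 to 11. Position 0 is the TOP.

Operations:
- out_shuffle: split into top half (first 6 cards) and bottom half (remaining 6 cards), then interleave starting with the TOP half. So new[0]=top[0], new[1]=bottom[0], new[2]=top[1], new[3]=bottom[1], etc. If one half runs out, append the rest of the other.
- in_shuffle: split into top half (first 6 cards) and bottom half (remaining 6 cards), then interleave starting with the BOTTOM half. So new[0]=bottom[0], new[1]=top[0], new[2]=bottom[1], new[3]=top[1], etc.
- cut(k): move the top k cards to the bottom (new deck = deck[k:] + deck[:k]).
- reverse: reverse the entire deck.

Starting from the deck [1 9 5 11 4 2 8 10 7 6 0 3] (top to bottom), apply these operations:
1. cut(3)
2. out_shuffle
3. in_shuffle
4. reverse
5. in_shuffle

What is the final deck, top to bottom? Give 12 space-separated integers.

Answer: 4 3 10 5 6 2 1 7 11 0 8 9

Derivation:
After op 1 (cut(3)): [11 4 2 8 10 7 6 0 3 1 9 5]
After op 2 (out_shuffle): [11 6 4 0 2 3 8 1 10 9 7 5]
After op 3 (in_shuffle): [8 11 1 6 10 4 9 0 7 2 5 3]
After op 4 (reverse): [3 5 2 7 0 9 4 10 6 1 11 8]
After op 5 (in_shuffle): [4 3 10 5 6 2 1 7 11 0 8 9]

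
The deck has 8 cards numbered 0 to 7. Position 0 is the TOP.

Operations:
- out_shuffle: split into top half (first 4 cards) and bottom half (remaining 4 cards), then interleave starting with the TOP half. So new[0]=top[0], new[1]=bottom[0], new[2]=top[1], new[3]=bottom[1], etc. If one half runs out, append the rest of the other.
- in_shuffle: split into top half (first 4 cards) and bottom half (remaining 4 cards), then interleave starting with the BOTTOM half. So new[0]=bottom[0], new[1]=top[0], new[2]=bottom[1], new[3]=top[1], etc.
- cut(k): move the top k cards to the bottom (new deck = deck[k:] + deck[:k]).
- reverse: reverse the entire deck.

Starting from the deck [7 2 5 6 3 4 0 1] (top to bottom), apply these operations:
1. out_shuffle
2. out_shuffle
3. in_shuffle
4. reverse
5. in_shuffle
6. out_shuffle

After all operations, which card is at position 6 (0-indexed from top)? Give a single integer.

Answer: 1

Derivation:
After op 1 (out_shuffle): [7 3 2 4 5 0 6 1]
After op 2 (out_shuffle): [7 5 3 0 2 6 4 1]
After op 3 (in_shuffle): [2 7 6 5 4 3 1 0]
After op 4 (reverse): [0 1 3 4 5 6 7 2]
After op 5 (in_shuffle): [5 0 6 1 7 3 2 4]
After op 6 (out_shuffle): [5 7 0 3 6 2 1 4]
Position 6: card 1.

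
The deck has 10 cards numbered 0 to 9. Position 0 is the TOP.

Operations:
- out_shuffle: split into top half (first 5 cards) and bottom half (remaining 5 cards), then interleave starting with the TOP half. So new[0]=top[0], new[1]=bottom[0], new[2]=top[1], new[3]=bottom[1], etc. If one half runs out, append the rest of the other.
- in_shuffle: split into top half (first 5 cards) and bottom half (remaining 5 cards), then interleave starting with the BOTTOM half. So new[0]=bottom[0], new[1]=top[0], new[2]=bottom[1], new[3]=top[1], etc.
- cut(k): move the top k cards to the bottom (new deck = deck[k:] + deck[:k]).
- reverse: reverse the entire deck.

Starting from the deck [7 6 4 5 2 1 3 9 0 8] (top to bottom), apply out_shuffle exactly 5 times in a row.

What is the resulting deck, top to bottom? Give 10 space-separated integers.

Answer: 7 4 2 3 0 6 5 1 9 8

Derivation:
After op 1 (out_shuffle): [7 1 6 3 4 9 5 0 2 8]
After op 2 (out_shuffle): [7 9 1 5 6 0 3 2 4 8]
After op 3 (out_shuffle): [7 0 9 3 1 2 5 4 6 8]
After op 4 (out_shuffle): [7 2 0 5 9 4 3 6 1 8]
After op 5 (out_shuffle): [7 4 2 3 0 6 5 1 9 8]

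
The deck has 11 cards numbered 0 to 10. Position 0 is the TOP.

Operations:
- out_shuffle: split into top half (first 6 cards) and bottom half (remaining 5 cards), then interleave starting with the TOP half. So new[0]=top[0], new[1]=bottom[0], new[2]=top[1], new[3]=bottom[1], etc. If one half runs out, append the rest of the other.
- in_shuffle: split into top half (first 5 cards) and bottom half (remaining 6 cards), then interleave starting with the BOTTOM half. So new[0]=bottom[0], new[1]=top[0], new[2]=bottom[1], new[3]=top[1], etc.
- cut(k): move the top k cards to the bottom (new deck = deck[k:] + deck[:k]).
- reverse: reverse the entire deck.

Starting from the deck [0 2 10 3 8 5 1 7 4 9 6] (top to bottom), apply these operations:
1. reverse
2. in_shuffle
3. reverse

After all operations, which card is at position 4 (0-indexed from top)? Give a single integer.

After op 1 (reverse): [6 9 4 7 1 5 8 3 10 2 0]
After op 2 (in_shuffle): [5 6 8 9 3 4 10 7 2 1 0]
After op 3 (reverse): [0 1 2 7 10 4 3 9 8 6 5]
Position 4: card 10.

Answer: 10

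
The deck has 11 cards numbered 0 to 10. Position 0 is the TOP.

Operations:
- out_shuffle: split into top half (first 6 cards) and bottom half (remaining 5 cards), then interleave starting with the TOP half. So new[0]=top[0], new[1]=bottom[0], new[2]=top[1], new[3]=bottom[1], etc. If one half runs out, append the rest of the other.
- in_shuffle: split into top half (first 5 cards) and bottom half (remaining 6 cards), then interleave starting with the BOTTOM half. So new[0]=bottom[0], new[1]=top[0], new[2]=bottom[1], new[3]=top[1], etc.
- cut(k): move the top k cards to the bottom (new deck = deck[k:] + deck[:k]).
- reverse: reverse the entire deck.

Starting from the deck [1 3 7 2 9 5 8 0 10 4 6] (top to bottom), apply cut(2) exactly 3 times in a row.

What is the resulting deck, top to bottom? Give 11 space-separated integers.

Answer: 8 0 10 4 6 1 3 7 2 9 5

Derivation:
After op 1 (cut(2)): [7 2 9 5 8 0 10 4 6 1 3]
After op 2 (cut(2)): [9 5 8 0 10 4 6 1 3 7 2]
After op 3 (cut(2)): [8 0 10 4 6 1 3 7 2 9 5]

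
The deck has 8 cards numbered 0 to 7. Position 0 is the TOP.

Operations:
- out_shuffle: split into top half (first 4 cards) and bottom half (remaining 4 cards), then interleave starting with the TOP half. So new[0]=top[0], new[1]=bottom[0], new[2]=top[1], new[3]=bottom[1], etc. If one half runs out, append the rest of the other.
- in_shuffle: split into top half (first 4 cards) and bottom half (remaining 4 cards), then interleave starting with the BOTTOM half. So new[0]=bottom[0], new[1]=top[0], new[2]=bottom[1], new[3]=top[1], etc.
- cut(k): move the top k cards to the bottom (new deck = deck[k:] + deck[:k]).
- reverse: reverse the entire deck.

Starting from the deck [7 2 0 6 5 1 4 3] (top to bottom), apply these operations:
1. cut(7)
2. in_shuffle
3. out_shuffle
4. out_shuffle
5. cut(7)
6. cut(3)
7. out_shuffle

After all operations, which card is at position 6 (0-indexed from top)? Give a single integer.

Answer: 7

Derivation:
After op 1 (cut(7)): [3 7 2 0 6 5 1 4]
After op 2 (in_shuffle): [6 3 5 7 1 2 4 0]
After op 3 (out_shuffle): [6 1 3 2 5 4 7 0]
After op 4 (out_shuffle): [6 5 1 4 3 7 2 0]
After op 5 (cut(7)): [0 6 5 1 4 3 7 2]
After op 6 (cut(3)): [1 4 3 7 2 0 6 5]
After op 7 (out_shuffle): [1 2 4 0 3 6 7 5]
Position 6: card 7.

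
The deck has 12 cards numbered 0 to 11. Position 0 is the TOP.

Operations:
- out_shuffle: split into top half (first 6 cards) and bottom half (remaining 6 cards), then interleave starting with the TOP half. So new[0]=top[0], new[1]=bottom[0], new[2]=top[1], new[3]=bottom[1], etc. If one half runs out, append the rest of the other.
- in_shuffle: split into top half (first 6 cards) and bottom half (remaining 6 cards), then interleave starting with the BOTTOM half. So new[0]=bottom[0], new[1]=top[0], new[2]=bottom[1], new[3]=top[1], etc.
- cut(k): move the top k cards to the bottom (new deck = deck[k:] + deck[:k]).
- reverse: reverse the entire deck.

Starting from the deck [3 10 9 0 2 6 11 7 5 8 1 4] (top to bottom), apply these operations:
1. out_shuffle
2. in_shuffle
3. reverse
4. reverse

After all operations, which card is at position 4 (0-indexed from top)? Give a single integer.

Answer: 2

Derivation:
After op 1 (out_shuffle): [3 11 10 7 9 5 0 8 2 1 6 4]
After op 2 (in_shuffle): [0 3 8 11 2 10 1 7 6 9 4 5]
After op 3 (reverse): [5 4 9 6 7 1 10 2 11 8 3 0]
After op 4 (reverse): [0 3 8 11 2 10 1 7 6 9 4 5]
Position 4: card 2.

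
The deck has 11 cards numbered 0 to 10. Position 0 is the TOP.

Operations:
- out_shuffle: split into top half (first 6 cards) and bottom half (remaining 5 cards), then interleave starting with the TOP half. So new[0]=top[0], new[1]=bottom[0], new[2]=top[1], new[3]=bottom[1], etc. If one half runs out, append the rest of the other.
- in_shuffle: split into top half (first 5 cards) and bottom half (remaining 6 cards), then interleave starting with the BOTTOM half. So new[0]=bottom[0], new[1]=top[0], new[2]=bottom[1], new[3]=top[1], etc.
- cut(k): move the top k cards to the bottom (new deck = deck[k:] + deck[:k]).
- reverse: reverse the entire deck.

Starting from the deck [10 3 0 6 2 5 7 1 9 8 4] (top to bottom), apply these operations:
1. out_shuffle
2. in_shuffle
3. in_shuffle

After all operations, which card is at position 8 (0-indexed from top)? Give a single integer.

After op 1 (out_shuffle): [10 7 3 1 0 9 6 8 2 4 5]
After op 2 (in_shuffle): [9 10 6 7 8 3 2 1 4 0 5]
After op 3 (in_shuffle): [3 9 2 10 1 6 4 7 0 8 5]
Position 8: card 0.

Answer: 0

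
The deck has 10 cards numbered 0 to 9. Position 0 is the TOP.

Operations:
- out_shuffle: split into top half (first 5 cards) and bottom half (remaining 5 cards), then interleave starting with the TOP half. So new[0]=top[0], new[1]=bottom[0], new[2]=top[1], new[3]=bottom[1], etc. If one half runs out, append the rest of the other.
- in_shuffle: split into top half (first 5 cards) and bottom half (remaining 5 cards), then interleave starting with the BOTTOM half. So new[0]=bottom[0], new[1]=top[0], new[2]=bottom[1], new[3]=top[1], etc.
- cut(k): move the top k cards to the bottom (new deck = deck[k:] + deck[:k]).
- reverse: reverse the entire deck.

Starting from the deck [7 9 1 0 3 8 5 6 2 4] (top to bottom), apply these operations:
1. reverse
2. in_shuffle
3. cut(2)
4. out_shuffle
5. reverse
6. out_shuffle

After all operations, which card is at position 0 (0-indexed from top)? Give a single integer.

After op 1 (reverse): [4 2 6 5 8 3 0 1 9 7]
After op 2 (in_shuffle): [3 4 0 2 1 6 9 5 7 8]
After op 3 (cut(2)): [0 2 1 6 9 5 7 8 3 4]
After op 4 (out_shuffle): [0 5 2 7 1 8 6 3 9 4]
After op 5 (reverse): [4 9 3 6 8 1 7 2 5 0]
After op 6 (out_shuffle): [4 1 9 7 3 2 6 5 8 0]
Position 0: card 4.

Answer: 4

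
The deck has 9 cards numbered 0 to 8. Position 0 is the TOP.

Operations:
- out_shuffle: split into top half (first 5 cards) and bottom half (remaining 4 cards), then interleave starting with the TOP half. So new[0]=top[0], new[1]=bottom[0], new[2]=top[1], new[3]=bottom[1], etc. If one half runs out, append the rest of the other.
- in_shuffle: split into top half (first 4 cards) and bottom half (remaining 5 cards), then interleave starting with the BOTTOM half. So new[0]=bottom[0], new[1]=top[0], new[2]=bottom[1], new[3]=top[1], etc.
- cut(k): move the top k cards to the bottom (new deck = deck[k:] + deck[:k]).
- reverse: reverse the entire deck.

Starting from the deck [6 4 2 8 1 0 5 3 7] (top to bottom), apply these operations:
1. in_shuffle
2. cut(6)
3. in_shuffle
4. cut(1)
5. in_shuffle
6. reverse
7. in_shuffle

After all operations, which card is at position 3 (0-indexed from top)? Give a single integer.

After op 1 (in_shuffle): [1 6 0 4 5 2 3 8 7]
After op 2 (cut(6)): [3 8 7 1 6 0 4 5 2]
After op 3 (in_shuffle): [6 3 0 8 4 7 5 1 2]
After op 4 (cut(1)): [3 0 8 4 7 5 1 2 6]
After op 5 (in_shuffle): [7 3 5 0 1 8 2 4 6]
After op 6 (reverse): [6 4 2 8 1 0 5 3 7]
After op 7 (in_shuffle): [1 6 0 4 5 2 3 8 7]
Position 3: card 4.

Answer: 4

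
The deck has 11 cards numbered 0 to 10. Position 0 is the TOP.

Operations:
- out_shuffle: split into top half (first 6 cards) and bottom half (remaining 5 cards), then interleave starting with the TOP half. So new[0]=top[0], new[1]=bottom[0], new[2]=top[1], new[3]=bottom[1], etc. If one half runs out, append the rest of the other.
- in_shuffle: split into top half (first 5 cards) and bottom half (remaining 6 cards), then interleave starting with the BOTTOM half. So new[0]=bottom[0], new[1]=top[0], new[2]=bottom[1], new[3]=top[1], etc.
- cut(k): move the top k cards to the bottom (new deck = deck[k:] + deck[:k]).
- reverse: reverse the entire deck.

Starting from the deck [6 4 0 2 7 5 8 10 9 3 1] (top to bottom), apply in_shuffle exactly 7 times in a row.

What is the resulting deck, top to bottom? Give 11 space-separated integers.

Answer: 10 7 4 3 8 2 6 9 5 0 1

Derivation:
After op 1 (in_shuffle): [5 6 8 4 10 0 9 2 3 7 1]
After op 2 (in_shuffle): [0 5 9 6 2 8 3 4 7 10 1]
After op 3 (in_shuffle): [8 0 3 5 4 9 7 6 10 2 1]
After op 4 (in_shuffle): [9 8 7 0 6 3 10 5 2 4 1]
After op 5 (in_shuffle): [3 9 10 8 5 7 2 0 4 6 1]
After op 6 (in_shuffle): [7 3 2 9 0 10 4 8 6 5 1]
After op 7 (in_shuffle): [10 7 4 3 8 2 6 9 5 0 1]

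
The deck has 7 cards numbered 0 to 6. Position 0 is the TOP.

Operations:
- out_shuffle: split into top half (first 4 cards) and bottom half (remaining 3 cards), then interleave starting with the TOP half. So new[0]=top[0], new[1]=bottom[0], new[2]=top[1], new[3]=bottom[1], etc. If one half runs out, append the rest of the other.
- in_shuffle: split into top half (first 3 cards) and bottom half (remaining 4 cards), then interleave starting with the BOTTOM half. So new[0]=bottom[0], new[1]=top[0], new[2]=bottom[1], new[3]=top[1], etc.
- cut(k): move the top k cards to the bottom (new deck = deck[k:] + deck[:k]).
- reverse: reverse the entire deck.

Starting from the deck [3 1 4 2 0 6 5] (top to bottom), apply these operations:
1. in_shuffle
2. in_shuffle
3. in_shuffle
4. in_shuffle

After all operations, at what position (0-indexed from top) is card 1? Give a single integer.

After op 1 (in_shuffle): [2 3 0 1 6 4 5]
After op 2 (in_shuffle): [1 2 6 3 4 0 5]
After op 3 (in_shuffle): [3 1 4 2 0 6 5]
After op 4 (in_shuffle): [2 3 0 1 6 4 5]
Card 1 is at position 3.

Answer: 3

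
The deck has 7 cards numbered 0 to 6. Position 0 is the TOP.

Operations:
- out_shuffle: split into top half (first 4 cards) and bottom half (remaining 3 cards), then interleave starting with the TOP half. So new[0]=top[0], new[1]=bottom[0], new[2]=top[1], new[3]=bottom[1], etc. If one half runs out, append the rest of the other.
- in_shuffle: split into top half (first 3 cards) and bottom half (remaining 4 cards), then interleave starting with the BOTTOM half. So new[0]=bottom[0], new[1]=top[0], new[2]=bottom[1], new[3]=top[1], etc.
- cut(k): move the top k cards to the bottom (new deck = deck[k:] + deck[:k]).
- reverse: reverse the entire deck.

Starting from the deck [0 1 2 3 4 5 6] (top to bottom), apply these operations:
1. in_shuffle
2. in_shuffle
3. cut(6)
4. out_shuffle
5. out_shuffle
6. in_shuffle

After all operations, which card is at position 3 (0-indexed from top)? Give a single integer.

Answer: 3

Derivation:
After op 1 (in_shuffle): [3 0 4 1 5 2 6]
After op 2 (in_shuffle): [1 3 5 0 2 4 6]
After op 3 (cut(6)): [6 1 3 5 0 2 4]
After op 4 (out_shuffle): [6 0 1 2 3 4 5]
After op 5 (out_shuffle): [6 3 0 4 1 5 2]
After op 6 (in_shuffle): [4 6 1 3 5 0 2]
Position 3: card 3.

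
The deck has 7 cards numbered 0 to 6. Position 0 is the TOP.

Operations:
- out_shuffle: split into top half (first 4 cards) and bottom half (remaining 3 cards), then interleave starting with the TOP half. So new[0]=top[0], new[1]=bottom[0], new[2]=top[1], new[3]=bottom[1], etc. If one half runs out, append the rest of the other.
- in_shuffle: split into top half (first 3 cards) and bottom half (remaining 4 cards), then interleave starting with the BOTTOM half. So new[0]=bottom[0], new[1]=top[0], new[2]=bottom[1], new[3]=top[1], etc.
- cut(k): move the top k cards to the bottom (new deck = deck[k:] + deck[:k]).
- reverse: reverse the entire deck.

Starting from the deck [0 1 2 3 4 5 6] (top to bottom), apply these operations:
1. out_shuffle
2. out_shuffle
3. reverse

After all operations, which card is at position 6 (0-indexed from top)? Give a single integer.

After op 1 (out_shuffle): [0 4 1 5 2 6 3]
After op 2 (out_shuffle): [0 2 4 6 1 3 5]
After op 3 (reverse): [5 3 1 6 4 2 0]
Position 6: card 0.

Answer: 0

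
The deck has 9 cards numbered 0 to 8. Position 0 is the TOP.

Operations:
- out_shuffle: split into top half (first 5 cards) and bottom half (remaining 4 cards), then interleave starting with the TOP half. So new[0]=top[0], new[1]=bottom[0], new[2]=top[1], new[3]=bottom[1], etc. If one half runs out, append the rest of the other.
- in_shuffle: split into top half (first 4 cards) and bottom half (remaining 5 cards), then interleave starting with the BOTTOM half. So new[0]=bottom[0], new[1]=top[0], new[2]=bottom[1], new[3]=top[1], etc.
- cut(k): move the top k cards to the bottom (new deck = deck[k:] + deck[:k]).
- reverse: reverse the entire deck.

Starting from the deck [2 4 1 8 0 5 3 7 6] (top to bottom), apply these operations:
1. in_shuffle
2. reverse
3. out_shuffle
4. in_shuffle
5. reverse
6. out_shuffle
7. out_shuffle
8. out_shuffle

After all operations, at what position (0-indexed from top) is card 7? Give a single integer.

After op 1 (in_shuffle): [0 2 5 4 3 1 7 8 6]
After op 2 (reverse): [6 8 7 1 3 4 5 2 0]
After op 3 (out_shuffle): [6 4 8 5 7 2 1 0 3]
After op 4 (in_shuffle): [7 6 2 4 1 8 0 5 3]
After op 5 (reverse): [3 5 0 8 1 4 2 6 7]
After op 6 (out_shuffle): [3 4 5 2 0 6 8 7 1]
After op 7 (out_shuffle): [3 6 4 8 5 7 2 1 0]
After op 8 (out_shuffle): [3 7 6 2 4 1 8 0 5]
Card 7 is at position 1.

Answer: 1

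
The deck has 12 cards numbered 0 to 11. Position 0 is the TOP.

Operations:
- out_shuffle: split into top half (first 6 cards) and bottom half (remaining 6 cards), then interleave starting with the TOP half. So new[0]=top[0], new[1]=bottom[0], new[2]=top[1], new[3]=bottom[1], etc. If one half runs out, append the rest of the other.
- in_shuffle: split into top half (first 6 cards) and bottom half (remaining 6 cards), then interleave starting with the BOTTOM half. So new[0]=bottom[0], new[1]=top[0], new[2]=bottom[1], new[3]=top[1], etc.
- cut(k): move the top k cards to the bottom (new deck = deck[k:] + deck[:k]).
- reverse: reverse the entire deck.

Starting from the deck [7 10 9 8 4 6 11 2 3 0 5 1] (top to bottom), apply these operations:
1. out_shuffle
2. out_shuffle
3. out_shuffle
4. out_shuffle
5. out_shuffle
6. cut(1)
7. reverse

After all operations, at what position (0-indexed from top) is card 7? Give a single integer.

Answer: 0

Derivation:
After op 1 (out_shuffle): [7 11 10 2 9 3 8 0 4 5 6 1]
After op 2 (out_shuffle): [7 8 11 0 10 4 2 5 9 6 3 1]
After op 3 (out_shuffle): [7 2 8 5 11 9 0 6 10 3 4 1]
After op 4 (out_shuffle): [7 0 2 6 8 10 5 3 11 4 9 1]
After op 5 (out_shuffle): [7 5 0 3 2 11 6 4 8 9 10 1]
After op 6 (cut(1)): [5 0 3 2 11 6 4 8 9 10 1 7]
After op 7 (reverse): [7 1 10 9 8 4 6 11 2 3 0 5]
Card 7 is at position 0.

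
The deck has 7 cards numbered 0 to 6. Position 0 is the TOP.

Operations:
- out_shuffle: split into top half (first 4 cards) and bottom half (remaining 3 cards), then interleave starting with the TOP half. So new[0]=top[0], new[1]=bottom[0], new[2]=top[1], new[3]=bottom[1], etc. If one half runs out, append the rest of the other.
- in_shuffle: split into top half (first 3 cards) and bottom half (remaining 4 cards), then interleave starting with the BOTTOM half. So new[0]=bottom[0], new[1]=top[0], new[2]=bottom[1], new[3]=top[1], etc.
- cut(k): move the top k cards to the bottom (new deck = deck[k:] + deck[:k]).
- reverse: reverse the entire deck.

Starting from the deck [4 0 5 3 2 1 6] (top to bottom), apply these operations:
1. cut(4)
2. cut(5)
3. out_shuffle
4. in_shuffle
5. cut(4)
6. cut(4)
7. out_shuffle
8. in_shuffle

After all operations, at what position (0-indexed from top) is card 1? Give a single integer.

After op 1 (cut(4)): [2 1 6 4 0 5 3]
After op 2 (cut(5)): [5 3 2 1 6 4 0]
After op 3 (out_shuffle): [5 6 3 4 2 0 1]
After op 4 (in_shuffle): [4 5 2 6 0 3 1]
After op 5 (cut(4)): [0 3 1 4 5 2 6]
After op 6 (cut(4)): [5 2 6 0 3 1 4]
After op 7 (out_shuffle): [5 3 2 1 6 4 0]
After op 8 (in_shuffle): [1 5 6 3 4 2 0]
Card 1 is at position 0.

Answer: 0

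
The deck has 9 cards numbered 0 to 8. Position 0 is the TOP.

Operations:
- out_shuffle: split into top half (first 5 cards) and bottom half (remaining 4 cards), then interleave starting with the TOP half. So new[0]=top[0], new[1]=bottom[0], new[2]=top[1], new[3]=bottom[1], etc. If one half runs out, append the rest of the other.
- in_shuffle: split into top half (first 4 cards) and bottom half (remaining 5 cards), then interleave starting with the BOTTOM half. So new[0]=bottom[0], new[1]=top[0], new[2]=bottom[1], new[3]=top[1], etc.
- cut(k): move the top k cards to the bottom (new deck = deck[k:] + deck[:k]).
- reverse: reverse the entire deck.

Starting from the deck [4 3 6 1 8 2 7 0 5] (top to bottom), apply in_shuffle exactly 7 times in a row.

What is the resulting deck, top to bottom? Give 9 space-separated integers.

After op 1 (in_shuffle): [8 4 2 3 7 6 0 1 5]
After op 2 (in_shuffle): [7 8 6 4 0 2 1 3 5]
After op 3 (in_shuffle): [0 7 2 8 1 6 3 4 5]
After op 4 (in_shuffle): [1 0 6 7 3 2 4 8 5]
After op 5 (in_shuffle): [3 1 2 0 4 6 8 7 5]
After op 6 (in_shuffle): [4 3 6 1 8 2 7 0 5]
After op 7 (in_shuffle): [8 4 2 3 7 6 0 1 5]

Answer: 8 4 2 3 7 6 0 1 5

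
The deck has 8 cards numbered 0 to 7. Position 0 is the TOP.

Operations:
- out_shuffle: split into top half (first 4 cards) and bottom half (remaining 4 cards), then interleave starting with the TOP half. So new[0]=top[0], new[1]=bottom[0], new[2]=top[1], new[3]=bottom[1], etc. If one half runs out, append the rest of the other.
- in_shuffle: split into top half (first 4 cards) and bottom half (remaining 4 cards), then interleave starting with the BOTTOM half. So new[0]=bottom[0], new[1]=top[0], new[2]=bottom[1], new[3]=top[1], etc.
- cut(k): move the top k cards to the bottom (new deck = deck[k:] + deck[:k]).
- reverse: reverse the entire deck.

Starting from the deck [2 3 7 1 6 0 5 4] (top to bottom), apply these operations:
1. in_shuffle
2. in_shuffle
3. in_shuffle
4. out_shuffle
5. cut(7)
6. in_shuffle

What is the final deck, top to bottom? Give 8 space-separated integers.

After op 1 (in_shuffle): [6 2 0 3 5 7 4 1]
After op 2 (in_shuffle): [5 6 7 2 4 0 1 3]
After op 3 (in_shuffle): [4 5 0 6 1 7 3 2]
After op 4 (out_shuffle): [4 1 5 7 0 3 6 2]
After op 5 (cut(7)): [2 4 1 5 7 0 3 6]
After op 6 (in_shuffle): [7 2 0 4 3 1 6 5]

Answer: 7 2 0 4 3 1 6 5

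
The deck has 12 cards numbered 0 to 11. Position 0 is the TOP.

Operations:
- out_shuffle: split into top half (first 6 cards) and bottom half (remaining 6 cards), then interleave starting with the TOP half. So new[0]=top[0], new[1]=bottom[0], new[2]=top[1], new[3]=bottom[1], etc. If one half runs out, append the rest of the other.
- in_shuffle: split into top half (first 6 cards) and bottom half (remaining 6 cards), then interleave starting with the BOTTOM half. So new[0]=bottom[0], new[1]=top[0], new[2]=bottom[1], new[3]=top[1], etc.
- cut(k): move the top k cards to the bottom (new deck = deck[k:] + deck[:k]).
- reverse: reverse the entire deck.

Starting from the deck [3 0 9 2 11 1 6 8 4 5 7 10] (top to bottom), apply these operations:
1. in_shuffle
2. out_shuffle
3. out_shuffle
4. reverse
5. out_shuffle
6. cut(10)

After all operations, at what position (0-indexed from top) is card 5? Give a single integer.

After op 1 (in_shuffle): [6 3 8 0 4 9 5 2 7 11 10 1]
After op 2 (out_shuffle): [6 5 3 2 8 7 0 11 4 10 9 1]
After op 3 (out_shuffle): [6 0 5 11 3 4 2 10 8 9 7 1]
After op 4 (reverse): [1 7 9 8 10 2 4 3 11 5 0 6]
After op 5 (out_shuffle): [1 4 7 3 9 11 8 5 10 0 2 6]
After op 6 (cut(10)): [2 6 1 4 7 3 9 11 8 5 10 0]
Card 5 is at position 9.

Answer: 9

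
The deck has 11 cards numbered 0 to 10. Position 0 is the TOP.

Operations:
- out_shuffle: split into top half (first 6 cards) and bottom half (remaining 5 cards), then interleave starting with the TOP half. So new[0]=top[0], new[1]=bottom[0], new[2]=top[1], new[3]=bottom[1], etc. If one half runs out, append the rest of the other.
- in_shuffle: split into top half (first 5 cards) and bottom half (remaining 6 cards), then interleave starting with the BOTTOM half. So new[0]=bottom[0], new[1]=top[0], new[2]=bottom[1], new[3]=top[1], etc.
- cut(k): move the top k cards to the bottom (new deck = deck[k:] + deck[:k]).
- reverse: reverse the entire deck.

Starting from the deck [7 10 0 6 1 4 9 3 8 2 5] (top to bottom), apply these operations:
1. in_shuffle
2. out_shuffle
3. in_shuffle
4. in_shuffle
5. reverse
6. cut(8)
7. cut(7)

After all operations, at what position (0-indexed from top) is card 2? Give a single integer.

After op 1 (in_shuffle): [4 7 9 10 3 0 8 6 2 1 5]
After op 2 (out_shuffle): [4 8 7 6 9 2 10 1 3 5 0]
After op 3 (in_shuffle): [2 4 10 8 1 7 3 6 5 9 0]
After op 4 (in_shuffle): [7 2 3 4 6 10 5 8 9 1 0]
After op 5 (reverse): [0 1 9 8 5 10 6 4 3 2 7]
After op 6 (cut(8)): [3 2 7 0 1 9 8 5 10 6 4]
After op 7 (cut(7)): [5 10 6 4 3 2 7 0 1 9 8]
Card 2 is at position 5.

Answer: 5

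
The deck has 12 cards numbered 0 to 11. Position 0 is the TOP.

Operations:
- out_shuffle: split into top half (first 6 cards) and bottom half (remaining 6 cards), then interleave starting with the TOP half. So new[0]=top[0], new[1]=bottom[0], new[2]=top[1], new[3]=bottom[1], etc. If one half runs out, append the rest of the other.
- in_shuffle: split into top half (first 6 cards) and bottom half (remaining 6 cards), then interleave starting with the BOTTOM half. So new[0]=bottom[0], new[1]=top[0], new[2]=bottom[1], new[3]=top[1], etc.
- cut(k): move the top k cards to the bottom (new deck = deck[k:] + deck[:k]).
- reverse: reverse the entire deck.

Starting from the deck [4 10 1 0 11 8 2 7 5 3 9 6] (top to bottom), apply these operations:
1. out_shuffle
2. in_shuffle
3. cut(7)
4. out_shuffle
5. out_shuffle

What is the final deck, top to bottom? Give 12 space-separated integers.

Answer: 7 6 4 11 8 5 3 10 1 0 2 9

Derivation:
After op 1 (out_shuffle): [4 2 10 7 1 5 0 3 11 9 8 6]
After op 2 (in_shuffle): [0 4 3 2 11 10 9 7 8 1 6 5]
After op 3 (cut(7)): [7 8 1 6 5 0 4 3 2 11 10 9]
After op 4 (out_shuffle): [7 4 8 3 1 2 6 11 5 10 0 9]
After op 5 (out_shuffle): [7 6 4 11 8 5 3 10 1 0 2 9]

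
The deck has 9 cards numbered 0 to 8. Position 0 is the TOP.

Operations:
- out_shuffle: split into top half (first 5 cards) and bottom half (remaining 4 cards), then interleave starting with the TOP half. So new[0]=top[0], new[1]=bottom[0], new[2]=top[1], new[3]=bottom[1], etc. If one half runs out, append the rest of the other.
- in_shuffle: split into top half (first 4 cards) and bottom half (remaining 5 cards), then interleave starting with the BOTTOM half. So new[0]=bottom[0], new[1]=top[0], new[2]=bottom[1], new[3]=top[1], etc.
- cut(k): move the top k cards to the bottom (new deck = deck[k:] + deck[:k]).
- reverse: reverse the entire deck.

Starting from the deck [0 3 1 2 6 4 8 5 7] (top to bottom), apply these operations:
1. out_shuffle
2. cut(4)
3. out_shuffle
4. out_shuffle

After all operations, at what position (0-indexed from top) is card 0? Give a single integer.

After op 1 (out_shuffle): [0 4 3 8 1 5 2 7 6]
After op 2 (cut(4)): [1 5 2 7 6 0 4 3 8]
After op 3 (out_shuffle): [1 0 5 4 2 3 7 8 6]
After op 4 (out_shuffle): [1 3 0 7 5 8 4 6 2]
Card 0 is at position 2.

Answer: 2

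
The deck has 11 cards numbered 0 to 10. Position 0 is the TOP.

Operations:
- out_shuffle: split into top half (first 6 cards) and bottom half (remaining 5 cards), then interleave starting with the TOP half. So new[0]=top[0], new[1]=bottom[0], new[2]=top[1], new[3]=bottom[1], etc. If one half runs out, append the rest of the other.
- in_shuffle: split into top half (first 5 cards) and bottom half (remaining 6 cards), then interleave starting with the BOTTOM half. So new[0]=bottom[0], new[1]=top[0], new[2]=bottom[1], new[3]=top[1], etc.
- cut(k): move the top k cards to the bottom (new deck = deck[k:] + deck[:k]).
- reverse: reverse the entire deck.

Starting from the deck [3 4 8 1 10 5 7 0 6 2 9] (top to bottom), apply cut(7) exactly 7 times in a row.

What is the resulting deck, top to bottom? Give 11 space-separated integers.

Answer: 5 7 0 6 2 9 3 4 8 1 10

Derivation:
After op 1 (cut(7)): [0 6 2 9 3 4 8 1 10 5 7]
After op 2 (cut(7)): [1 10 5 7 0 6 2 9 3 4 8]
After op 3 (cut(7)): [9 3 4 8 1 10 5 7 0 6 2]
After op 4 (cut(7)): [7 0 6 2 9 3 4 8 1 10 5]
After op 5 (cut(7)): [8 1 10 5 7 0 6 2 9 3 4]
After op 6 (cut(7)): [2 9 3 4 8 1 10 5 7 0 6]
After op 7 (cut(7)): [5 7 0 6 2 9 3 4 8 1 10]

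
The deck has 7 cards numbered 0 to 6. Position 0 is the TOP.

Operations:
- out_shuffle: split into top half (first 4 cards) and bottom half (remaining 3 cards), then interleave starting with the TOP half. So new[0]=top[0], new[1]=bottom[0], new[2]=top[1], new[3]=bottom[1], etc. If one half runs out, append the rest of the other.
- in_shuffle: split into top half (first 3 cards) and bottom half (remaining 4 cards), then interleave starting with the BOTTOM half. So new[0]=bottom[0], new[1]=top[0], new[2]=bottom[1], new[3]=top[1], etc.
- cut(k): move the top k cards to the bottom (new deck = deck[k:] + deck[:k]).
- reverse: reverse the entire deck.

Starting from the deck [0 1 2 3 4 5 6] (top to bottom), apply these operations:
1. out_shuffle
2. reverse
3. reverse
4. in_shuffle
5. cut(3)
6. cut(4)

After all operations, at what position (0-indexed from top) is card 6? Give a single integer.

After op 1 (out_shuffle): [0 4 1 5 2 6 3]
After op 2 (reverse): [3 6 2 5 1 4 0]
After op 3 (reverse): [0 4 1 5 2 6 3]
After op 4 (in_shuffle): [5 0 2 4 6 1 3]
After op 5 (cut(3)): [4 6 1 3 5 0 2]
After op 6 (cut(4)): [5 0 2 4 6 1 3]
Card 6 is at position 4.

Answer: 4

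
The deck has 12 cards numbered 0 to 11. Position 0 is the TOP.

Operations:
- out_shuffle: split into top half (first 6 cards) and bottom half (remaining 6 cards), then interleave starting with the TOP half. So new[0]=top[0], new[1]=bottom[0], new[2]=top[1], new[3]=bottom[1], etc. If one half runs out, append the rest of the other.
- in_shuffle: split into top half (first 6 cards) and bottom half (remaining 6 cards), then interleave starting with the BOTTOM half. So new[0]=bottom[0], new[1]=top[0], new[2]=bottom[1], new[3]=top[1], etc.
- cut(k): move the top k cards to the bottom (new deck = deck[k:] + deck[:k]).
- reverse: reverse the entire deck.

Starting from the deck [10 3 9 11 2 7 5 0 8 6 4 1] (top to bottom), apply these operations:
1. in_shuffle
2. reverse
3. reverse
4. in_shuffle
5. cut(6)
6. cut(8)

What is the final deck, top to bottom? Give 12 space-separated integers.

After op 1 (in_shuffle): [5 10 0 3 8 9 6 11 4 2 1 7]
After op 2 (reverse): [7 1 2 4 11 6 9 8 3 0 10 5]
After op 3 (reverse): [5 10 0 3 8 9 6 11 4 2 1 7]
After op 4 (in_shuffle): [6 5 11 10 4 0 2 3 1 8 7 9]
After op 5 (cut(6)): [2 3 1 8 7 9 6 5 11 10 4 0]
After op 6 (cut(8)): [11 10 4 0 2 3 1 8 7 9 6 5]

Answer: 11 10 4 0 2 3 1 8 7 9 6 5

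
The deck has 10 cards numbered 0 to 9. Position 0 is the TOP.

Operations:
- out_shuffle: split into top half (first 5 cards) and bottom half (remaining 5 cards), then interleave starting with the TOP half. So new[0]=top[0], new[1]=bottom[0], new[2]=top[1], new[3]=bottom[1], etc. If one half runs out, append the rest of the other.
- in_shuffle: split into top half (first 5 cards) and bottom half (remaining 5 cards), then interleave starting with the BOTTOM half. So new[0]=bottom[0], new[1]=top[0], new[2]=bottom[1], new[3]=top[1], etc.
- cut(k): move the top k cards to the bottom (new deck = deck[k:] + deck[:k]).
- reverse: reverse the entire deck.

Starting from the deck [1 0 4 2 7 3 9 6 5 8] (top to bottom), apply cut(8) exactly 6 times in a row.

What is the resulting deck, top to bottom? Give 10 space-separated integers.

After op 1 (cut(8)): [5 8 1 0 4 2 7 3 9 6]
After op 2 (cut(8)): [9 6 5 8 1 0 4 2 7 3]
After op 3 (cut(8)): [7 3 9 6 5 8 1 0 4 2]
After op 4 (cut(8)): [4 2 7 3 9 6 5 8 1 0]
After op 5 (cut(8)): [1 0 4 2 7 3 9 6 5 8]
After op 6 (cut(8)): [5 8 1 0 4 2 7 3 9 6]

Answer: 5 8 1 0 4 2 7 3 9 6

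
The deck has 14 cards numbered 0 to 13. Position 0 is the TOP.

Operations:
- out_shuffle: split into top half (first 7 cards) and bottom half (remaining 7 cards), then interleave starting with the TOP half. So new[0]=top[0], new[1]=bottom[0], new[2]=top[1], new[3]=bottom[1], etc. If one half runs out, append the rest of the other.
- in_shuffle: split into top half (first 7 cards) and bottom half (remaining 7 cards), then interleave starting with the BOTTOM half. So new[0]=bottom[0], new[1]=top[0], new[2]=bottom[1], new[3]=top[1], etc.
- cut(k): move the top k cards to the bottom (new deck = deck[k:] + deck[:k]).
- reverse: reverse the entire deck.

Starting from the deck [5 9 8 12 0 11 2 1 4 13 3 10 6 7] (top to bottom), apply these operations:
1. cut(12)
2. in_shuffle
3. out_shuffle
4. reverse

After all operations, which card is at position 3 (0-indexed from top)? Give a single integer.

After op 1 (cut(12)): [6 7 5 9 8 12 0 11 2 1 4 13 3 10]
After op 2 (in_shuffle): [11 6 2 7 1 5 4 9 13 8 3 12 10 0]
After op 3 (out_shuffle): [11 9 6 13 2 8 7 3 1 12 5 10 4 0]
After op 4 (reverse): [0 4 10 5 12 1 3 7 8 2 13 6 9 11]
Position 3: card 5.

Answer: 5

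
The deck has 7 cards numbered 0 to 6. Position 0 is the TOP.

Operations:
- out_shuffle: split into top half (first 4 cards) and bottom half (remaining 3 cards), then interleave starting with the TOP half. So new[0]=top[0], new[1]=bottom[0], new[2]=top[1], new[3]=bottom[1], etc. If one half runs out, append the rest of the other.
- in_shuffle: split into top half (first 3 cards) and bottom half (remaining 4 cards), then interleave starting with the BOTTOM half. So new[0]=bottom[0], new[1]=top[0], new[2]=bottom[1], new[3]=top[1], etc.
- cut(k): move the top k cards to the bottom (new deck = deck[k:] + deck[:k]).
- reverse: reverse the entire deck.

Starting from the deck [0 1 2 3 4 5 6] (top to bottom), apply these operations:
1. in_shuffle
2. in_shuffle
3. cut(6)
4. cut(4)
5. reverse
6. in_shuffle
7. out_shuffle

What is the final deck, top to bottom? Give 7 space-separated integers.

Answer: 6 2 5 1 4 0 3

Derivation:
After op 1 (in_shuffle): [3 0 4 1 5 2 6]
After op 2 (in_shuffle): [1 3 5 0 2 4 6]
After op 3 (cut(6)): [6 1 3 5 0 2 4]
After op 4 (cut(4)): [0 2 4 6 1 3 5]
After op 5 (reverse): [5 3 1 6 4 2 0]
After op 6 (in_shuffle): [6 5 4 3 2 1 0]
After op 7 (out_shuffle): [6 2 5 1 4 0 3]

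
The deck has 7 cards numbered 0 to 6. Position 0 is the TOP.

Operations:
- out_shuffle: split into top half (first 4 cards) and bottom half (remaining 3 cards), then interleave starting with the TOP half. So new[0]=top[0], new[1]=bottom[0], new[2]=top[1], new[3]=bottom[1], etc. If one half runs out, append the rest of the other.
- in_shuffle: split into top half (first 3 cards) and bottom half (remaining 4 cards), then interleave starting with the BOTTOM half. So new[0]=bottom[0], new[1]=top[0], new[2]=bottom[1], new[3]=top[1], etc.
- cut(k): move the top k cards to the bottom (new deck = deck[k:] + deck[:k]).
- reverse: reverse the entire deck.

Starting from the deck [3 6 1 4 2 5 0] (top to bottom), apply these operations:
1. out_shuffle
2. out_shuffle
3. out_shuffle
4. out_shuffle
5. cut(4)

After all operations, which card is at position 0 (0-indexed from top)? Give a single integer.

After op 1 (out_shuffle): [3 2 6 5 1 0 4]
After op 2 (out_shuffle): [3 1 2 0 6 4 5]
After op 3 (out_shuffle): [3 6 1 4 2 5 0]
After op 4 (out_shuffle): [3 2 6 5 1 0 4]
After op 5 (cut(4)): [1 0 4 3 2 6 5]
Position 0: card 1.

Answer: 1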